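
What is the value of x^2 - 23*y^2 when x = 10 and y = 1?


x^2 - d*y^2
= 10^2 - 23*1^2
= 100 - 23
= 77

77


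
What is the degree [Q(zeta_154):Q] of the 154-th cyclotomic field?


The degree equals Euler's totient phi(154).
154 = 2 * 7 * 11
phi(154) = 60

60


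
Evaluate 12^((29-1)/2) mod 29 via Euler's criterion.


p = 29 is prime and the exponent is (p-1)/2 = 14, so by Euler's criterion 12^14 = (12/29) = +1 or -1 mod 29.
Compute by square-and-multiply:
  14 = 8 + 4 + 2 (binary 1110)
  Repeated squaring mod 29: 12^1 = 12, 12^2 = 28, 12^4 = 1, 12^8 = 1
  12^14 = 12^8 * 12^4 * 12^2 = 1 * 1 * 28 mod 29
    1 * 1 = 1 = 1 mod 29
    1 * 28 = 28 = 28 mod 29
  12^14 = 28 mod 29
Result 28 = p - 1 = -1 mod 29: 12 is a quadratic non-residue mod 29. As a residue in [0, p-1] the value is 28.
12^14 mod 29 = 28

28


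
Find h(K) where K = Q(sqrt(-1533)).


K = Q(sqrt(-1533)). d mod 4 = 3, so D = disc(K) = 4d = -6132
h(K) equals the number of primitive reduced positive-definite forms (a, b, c) = a*x^2 + b*x*y + c*y^2 with b^2 - 4ac = D,
where reduced means |b| <= a <= c, with b >= 0 whenever |b| = a or a = c, and primitive means gcd(a, b, c) = 1.
Reduced forces 3a^2 <= |D| = 6132, so 1 <= a <= 45; b must have the parity of D, and c = (b^2 - D)/(4a) must be an integer >= a.
Enumerate a = 1..45, b in [-a, a]:
  a=1: (1, 0, 1533)  [1]
  a=2: (2, 2, 767)  [1]
  a=3: (3, 0, 511)  [1]
  a=4..5: none
  a=6: (6, 6, 257)  [1]
  a=7: (7, 0, 219)  [1]
  a=8..12: none
  a=13: (13, -2, 118), (13, 2, 118)  [2]
  a=14: (14, 14, 113)  [1]
  a=15..18: none
  a=19: (19, -10, 82), (19, 10, 82)  [2]
  a=20: none
  a=21: (21, 0, 73)  [1]
  a=22: none
  a=23: (23, -20, 71), (23, 20, 71)  [2]
  a=24..25: none
  a=26: (26, -2, 59), (26, 2, 59)  [2]
  a=27..28: none
  a=29: (29, -4, 53), (29, 4, 53)  [2]
  a=30..36: none
  a=37: (37, -26, 46), (37, 26, 46)  [2]
  a=38: (38, -10, 41), (38, 10, 41)  [2]
  a=39: (39, -24, 43), (39, 24, 43)  [2]
  a=40..41: none
  a=42: (42, 42, 47)  [1]
  a=43..45: none
Total reduced forms: 1 + 1 + 1 + 1 + 1 + 2 + 1 + 2 + 1 + 2 + 2 + 2 + 2 + 2 + 2 + 1 = 24
h = 24

24


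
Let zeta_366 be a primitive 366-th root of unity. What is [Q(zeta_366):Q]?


The degree equals Euler's totient phi(366).
366 = 2 * 3 * 61
phi(366) = 120

120


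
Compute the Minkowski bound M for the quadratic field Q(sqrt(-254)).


d = -254, d mod 4 = 2, so disc(K) = 4d = -1016; |disc(K)| = 1016
Imaginary quadratic field, so n = 2, s = r2 = 1, r1 = 0
M = (n!/n^n) * (4/pi)^s * sqrt(|disc(K)|) = (2!/2^2) * (4/pi)^1 * sqrt(1016)
= 0.5 * 1.273240 * 31.874755
= 20.2921

20.2921


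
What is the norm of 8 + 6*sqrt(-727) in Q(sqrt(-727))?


N(a + b*sqrt(d)) = a^2 - d*b^2
= (8)^2 - (-727)*(6)^2
= 64 + 26172
= 26236

26236


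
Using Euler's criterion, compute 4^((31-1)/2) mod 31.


p = 31 is prime and the exponent is (p-1)/2 = 15, so by Euler's criterion 4^15 = (4/31) = +1 or -1 mod 31.
Compute by square-and-multiply:
  15 = 8 + 4 + 2 + 1 (binary 1111)
  Repeated squaring mod 31: 4^1 = 4, 4^2 = 16, 4^4 = 8, 4^8 = 2
  4^15 = 4^8 * 4^4 * 4^2 * 4^1 = 2 * 8 * 16 * 4 mod 31
    2 * 8 = 16 = 16 mod 31
    16 * 16 = 256 = 8 mod 31
    8 * 4 = 32 = 1 mod 31
  4^15 = 1 mod 31
Result 1: 4 is a quadratic residue mod 31.
4^15 mod 31 = 1

1


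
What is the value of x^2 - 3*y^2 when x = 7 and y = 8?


x^2 - d*y^2
= 7^2 - 3*8^2
= 49 - 192
= -143

-143


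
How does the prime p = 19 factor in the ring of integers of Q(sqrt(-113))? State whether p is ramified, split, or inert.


K = Q(sqrt(-113)). Since d mod 4 = 3, disc(K) = -452.
Check p | disc: -452 mod 19 = 4.
p does not divide disc. Compute Legendre symbol (d/p):
1^((19-1)/2) mod 19 = 1
(d/p) = 1, so p splits: (p) = P*P' with e=1, f=1, g=2.
Therefore p is split.

split


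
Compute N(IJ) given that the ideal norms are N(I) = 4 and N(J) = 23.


N(IJ) = N(I) * N(J)
= 4 * 23
= 92

92


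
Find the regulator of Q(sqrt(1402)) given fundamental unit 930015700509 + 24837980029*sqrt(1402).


epsilon = 930015700509 + 24837980029*sqrt(1402)
= 1.8600e+12
R = ln(1.8600e+12)
= 28.2516

28.2516


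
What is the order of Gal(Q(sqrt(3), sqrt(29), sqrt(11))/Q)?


The 3 square roots of distinct primes are multiplicatively independent over Q,
so [K:Q] = 2^3 and Gal(K/Q) is isomorphic to (Z/2Z)^3.
|Gal| = 2^3 = 8

8


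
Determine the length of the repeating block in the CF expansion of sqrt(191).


Run the CF algorithm for sqrt(191).
a_0 = floor(sqrt(191)) = 13; set m_0=0, q_0=1.
Recurrence: m' = q*a - m,  q' = (d - m'^2)/q,  a' = floor((a_0 + m')/q').
  step 1: m=13, q=22, a=1
  step 2: m=9, q=5, a=4
  step 3: m=11, q=14, a=1
  step 4: m=3, q=13, a=1
  step 5: m=10, q=7, a=3
  step 6: m=11, q=10, a=2
  step 7: m=9, q=11, a=2
  step 8: m=13, q=2, a=13
  step 9: m=13, q=11, a=2
  step 10: m=9, q=10, a=2
  step 11: m=11, q=7, a=3
  step 12: m=10, q=13, a=1
  step 13: m=3, q=14, a=1
  step 14: m=11, q=5, a=4
  step 15: m=9, q=22, a=1
  step 16: m=13, q=1, a=26
a_16 = 2*a_0 = 26, so the period closes here.
sqrt(191) = [13; 1, 4, 1, 1, 3, 2, 2, 13, 2, 2, 3, 1, 1, 4, 1, 26]
Period length = 16

16


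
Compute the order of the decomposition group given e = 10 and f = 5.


|D_P| = e * f
= 10 * 5
= 50

50


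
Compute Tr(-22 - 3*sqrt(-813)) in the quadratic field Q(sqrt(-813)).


Tr(a + b*sqrt(d)) = (a + b*sqrt(d)) + (a - b*sqrt(d)) = 2a
= 2 * (-22)
= -44

-44


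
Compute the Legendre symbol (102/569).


p = 569 is prime, so compute (102/569) with the reciprocity algorithm (Jacobi-symbol steps: pull out 2s via (2/n), flip via reciprocity, reduce):
  pull out 2: (2/569) = +1  (since 569 mod 8 = 1)
  reciprocity: (51/569) -> +(569/51)
  reduce: (8/51)
  pull out 2: (2/51) = -1  (since 51 mod 8 = 3)
  pull out 2: (2/51) = -1  (since 51 mod 8 = 3)
  pull out 2: (2/51) = -1  (since 51 mod 8 = 3)
  (1/51) = 1
Product of signs = -1
(102/569) = -1

-1


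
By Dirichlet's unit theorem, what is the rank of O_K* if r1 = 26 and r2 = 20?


By Dirichlet's unit theorem:
rank = r1 + r2 - 1
= 26 + 20 - 1
= 45

45


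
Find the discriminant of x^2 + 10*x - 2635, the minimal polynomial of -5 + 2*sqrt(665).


The element -5 + 2*sqrt(665) has minimal polynomial:
x^2 + 10*x - 2635
Discriminant = (10)^2 - 4*(-2635)
= 100 + 10540
= 10640

10640


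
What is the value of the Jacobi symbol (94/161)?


Compute (94/161) via quadratic reciprocity:
  pull out 2: (2/161) = +1  (since 161 mod 8 = 1)
  reciprocity: (47/161) -> +(161/47)
  reduce: (20/47)
  pull out 2: (2/47) = +1  (since 47 mod 8 = 7)
  pull out 2: (2/47) = +1  (since 47 mod 8 = 7)
  reciprocity: (5/47) -> +(47/5)
  reduce: (2/5)
  pull out 2: (2/5) = -1  (since 5 mod 8 = 5)
  (1/5) = 1
Product of signs = -1

-1


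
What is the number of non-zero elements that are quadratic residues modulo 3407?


For prime p, the number of non-zero quadratic residues is (p-1)/2.
= (3407-1)/2
= 1703

1703


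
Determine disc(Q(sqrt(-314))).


For K = Q(sqrt(d)) with d squarefree: disc(K) = d if d = 1 mod 4, and disc(K) = 4d if d = 2 or 3 mod 4.
Here d = -314, and d mod 4 = 2.
d = 2 mod 4, not 1 (O_K = Z[sqrt(d)]), so disc(K) = 4d = 4 * (-314) = -1256

-1256


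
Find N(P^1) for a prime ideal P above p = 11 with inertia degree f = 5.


N(P^a) = p^(a*f)
= 11^(1*5)
= 11^5
= 161051

161051


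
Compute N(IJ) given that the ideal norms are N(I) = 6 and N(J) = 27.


N(IJ) = N(I) * N(J)
= 6 * 27
= 162

162


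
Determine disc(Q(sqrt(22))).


For K = Q(sqrt(d)) with d squarefree: disc(K) = d if d = 1 mod 4, and disc(K) = 4d if d = 2 or 3 mod 4.
Here d = 22, and d mod 4 = 2.
d = 2 mod 4, not 1 (O_K = Z[sqrt(d)]), so disc(K) = 4d = 4 * (22) = 88

88


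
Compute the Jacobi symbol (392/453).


Compute (392/453) via quadratic reciprocity:
  pull out 2: (2/453) = -1  (since 453 mod 8 = 5)
  pull out 2: (2/453) = -1  (since 453 mod 8 = 5)
  pull out 2: (2/453) = -1  (since 453 mod 8 = 5)
  reciprocity: (49/453) -> +(453/49)
  reduce: (12/49)
  pull out 2: (2/49) = +1  (since 49 mod 8 = 1)
  pull out 2: (2/49) = +1  (since 49 mod 8 = 1)
  reciprocity: (3/49) -> +(49/3)
  reduce: (1/3)
  (1/3) = 1
Product of signs = -1

-1


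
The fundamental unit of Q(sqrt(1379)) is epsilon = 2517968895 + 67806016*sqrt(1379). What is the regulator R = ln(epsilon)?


epsilon = 2517968895 + 67806016*sqrt(1379)
= 5.0359e+09
R = ln(5.0359e+09)
= 22.3399

22.3399


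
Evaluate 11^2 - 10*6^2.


x^2 - d*y^2
= 11^2 - 10*6^2
= 121 - 360
= -239

-239


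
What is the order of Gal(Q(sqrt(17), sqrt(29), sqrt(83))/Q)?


The 3 square roots of distinct primes are multiplicatively independent over Q,
so [K:Q] = 2^3 and Gal(K/Q) is isomorphic to (Z/2Z)^3.
|Gal| = 2^3 = 8

8


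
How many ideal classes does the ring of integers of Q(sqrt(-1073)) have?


K = Q(sqrt(-1073)). d mod 4 = 3, so D = disc(K) = 4d = -4292
h(K) equals the number of primitive reduced positive-definite forms (a, b, c) = a*x^2 + b*x*y + c*y^2 with b^2 - 4ac = D,
where reduced means |b| <= a <= c, with b >= 0 whenever |b| = a or a = c, and primitive means gcd(a, b, c) = 1.
Reduced forces 3a^2 <= |D| = 4292, so 1 <= a <= 37; b must have the parity of D, and c = (b^2 - D)/(4a) must be an integer >= a.
Enumerate a = 1..37, b in [-a, a]:
  a=1: (1, 0, 1073)  [1]
  a=2: (2, 2, 537)  [1]
  a=3: (3, -2, 358), (3, 2, 358)  [2]
  a=4..5: none
  a=6: (6, -2, 179), (6, 2, 179)  [2]
  a=7..8: none
  a=9: (9, -8, 121), (9, 8, 121)  [2]
  a=10: none
  a=11: (11, -8, 99), (11, 8, 99)  [2]
  a=12..16: none
  a=17: (17, -14, 66), (17, 14, 66)  [2]
  a=18: (18, -10, 61), (18, 10, 61)  [2]
  a=19..21: none
  a=22: (22, -14, 51), (22, 14, 51)  [2]
  a=23: (23, -20, 51), (23, 20, 51)  [2]
  a=24..26: none
  a=27: (27, -26, 46), (27, 26, 46)  [2]
  a=28: none
  a=29: (29, 0, 37)  [1]
  a=30..32: none
  a=33: (33, -14, 34), (33, 8, 33), (33, 14, 34)  [3]
  a=34..37: none
Total reduced forms: 1 + 1 + 2 + 2 + 2 + 2 + 2 + 2 + 2 + 2 + 2 + 1 + 3 = 24
h = 24

24


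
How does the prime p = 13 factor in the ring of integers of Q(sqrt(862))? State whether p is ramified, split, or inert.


K = Q(sqrt(862)). Since d mod 4 = 2, disc(K) = 3448.
Check p | disc: 3448 mod 13 = 3.
p does not divide disc. Compute Legendre symbol (d/p):
4^((13-1)/2) mod 13 = 1
(d/p) = 1, so p splits: (p) = P*P' with e=1, f=1, g=2.
Therefore p is split.

split


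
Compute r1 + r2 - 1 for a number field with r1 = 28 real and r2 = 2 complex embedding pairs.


By Dirichlet's unit theorem:
rank = r1 + r2 - 1
= 28 + 2 - 1
= 29

29


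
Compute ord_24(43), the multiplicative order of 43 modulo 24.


We want ord_24(43), the smallest k >= 1 with 43^k = 1 mod 24.
n = 24 = 2^3 * 3, phi(24) = 8; the order divides phi(n).
Divisors of 8: 1, 2, 4, 8
Repeated squaring mod 24: 43^1 = 19, 43^2 = 1, 43^4 = 1, 43^8 = 1
Test divisors in increasing order:
  k=1: 43^1 = 19 mod 24
  k=2: 43^2 = 1 mod 24  <- first divisor giving 1
Order = 2

2


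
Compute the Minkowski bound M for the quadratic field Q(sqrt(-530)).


d = -530, d mod 4 = 2, so disc(K) = 4d = -2120; |disc(K)| = 2120
Imaginary quadratic field, so n = 2, s = r2 = 1, r1 = 0
M = (n!/n^n) * (4/pi)^s * sqrt(|disc(K)|) = (2!/2^2) * (4/pi)^1 * sqrt(2120)
= 0.5 * 1.273240 * 46.043458
= 29.3122

29.3122


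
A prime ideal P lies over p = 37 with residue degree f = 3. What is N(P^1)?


N(P^a) = p^(a*f)
= 37^(1*3)
= 37^3
= 50653

50653


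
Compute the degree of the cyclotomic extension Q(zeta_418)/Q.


The degree equals Euler's totient phi(418).
418 = 2 * 11 * 19
phi(418) = 180

180


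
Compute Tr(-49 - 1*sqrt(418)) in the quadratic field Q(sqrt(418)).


Tr(a + b*sqrt(d)) = (a + b*sqrt(d)) + (a - b*sqrt(d)) = 2a
= 2 * (-49)
= -98

-98


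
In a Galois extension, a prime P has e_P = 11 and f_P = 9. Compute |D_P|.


|D_P| = e * f
= 11 * 9
= 99

99


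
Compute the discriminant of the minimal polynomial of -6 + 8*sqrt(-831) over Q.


The element -6 + 8*sqrt(-831) has minimal polynomial:
x^2 + 12*x + 53220
Discriminant = (12)^2 - 4*(53220)
= 144 - 212880
= -212736

-212736


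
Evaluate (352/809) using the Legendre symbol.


p = 809 is prime, so compute (352/809) with the reciprocity algorithm (Jacobi-symbol steps: pull out 2s via (2/n), flip via reciprocity, reduce):
  pull out 2: (2/809) = +1  (since 809 mod 8 = 1)
  pull out 2: (2/809) = +1  (since 809 mod 8 = 1)
  pull out 2: (2/809) = +1  (since 809 mod 8 = 1)
  pull out 2: (2/809) = +1  (since 809 mod 8 = 1)
  pull out 2: (2/809) = +1  (since 809 mod 8 = 1)
  reciprocity: (11/809) -> +(809/11)
  reduce: (6/11)
  pull out 2: (2/11) = -1  (since 11 mod 8 = 3)
  reciprocity: (3/11) -> -(11/3)
  reduce: (2/3)
  pull out 2: (2/3) = -1  (since 3 mod 8 = 3)
  (1/3) = 1
Product of signs = -1
(352/809) = -1

-1


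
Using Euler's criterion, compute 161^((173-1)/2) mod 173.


p = 173 is prime and the exponent is (p-1)/2 = 86, so by Euler's criterion 161^86 = (161/173) = +1 or -1 mod 173.
Compute by square-and-multiply:
  86 = 64 + 16 + 4 + 2 (binary 1010110)
  Repeated squaring mod 173: 161^1 = 161, 161^2 = 144, 161^4 = 149, 161^8 = 57, 161^16 = 135, 161^32 = 60, 161^64 = 140
  161^86 = 161^64 * 161^16 * 161^4 * 161^2 = 140 * 135 * 149 * 144 mod 173
    140 * 135 = 18900 = 43 mod 173
    43 * 149 = 6407 = 6 mod 173
    6 * 144 = 864 = 172 mod 173
  161^86 = 172 mod 173
Result 172 = p - 1 = -1 mod 173: 161 is a quadratic non-residue mod 173. As a residue in [0, p-1] the value is 172.
161^86 mod 173 = 172

172


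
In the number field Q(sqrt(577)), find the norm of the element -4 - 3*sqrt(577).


N(a + b*sqrt(d)) = a^2 - d*b^2
= (-4)^2 - (577)*(-3)^2
= 16 - 5193
= -5177

-5177


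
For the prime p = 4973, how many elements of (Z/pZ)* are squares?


For prime p, the number of non-zero quadratic residues is (p-1)/2.
= (4973-1)/2
= 2486

2486


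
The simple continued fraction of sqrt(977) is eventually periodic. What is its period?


Run the CF algorithm for sqrt(977).
a_0 = floor(sqrt(977)) = 31; set m_0=0, q_0=1.
Recurrence: m' = q*a - m,  q' = (d - m'^2)/q,  a' = floor((a_0 + m')/q').
  step 1: m=31, q=16, a=3
  step 2: m=17, q=43, a=1
  step 3: m=26, q=7, a=8
  step 4: m=30, q=11, a=5
  step 5: m=25, q=32, a=1
  step 6: m=7, q=29, a=1
  step 7: m=22, q=17, a=3
  step 8: m=29, q=8, a=7
  step 9: m=27, q=31, a=1
  step 10: m=4, q=31, a=1
  step 11: m=27, q=8, a=7
  step 12: m=29, q=17, a=3
  step 13: m=22, q=29, a=1
  step 14: m=7, q=32, a=1
  step 15: m=25, q=11, a=5
  step 16: m=30, q=7, a=8
  step 17: m=26, q=43, a=1
  step 18: m=17, q=16, a=3
  step 19: m=31, q=1, a=62
a_19 = 2*a_0 = 62, so the period closes here.
sqrt(977) = [31; 3, 1, 8, 5, 1, 1, 3, 7, 1, 1, 7, 3, 1, 1, 5, 8, 1, 3, 62]
Period length = 19

19


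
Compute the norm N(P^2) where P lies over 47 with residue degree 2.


N(P^a) = p^(a*f)
= 47^(2*2)
= 47^4
= 4879681

4879681


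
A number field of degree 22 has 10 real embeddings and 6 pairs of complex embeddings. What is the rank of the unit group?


By Dirichlet's unit theorem:
rank = r1 + r2 - 1
= 10 + 6 - 1
= 15

15


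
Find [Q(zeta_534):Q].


The degree equals Euler's totient phi(534).
534 = 2 * 3 * 89
phi(534) = 176

176


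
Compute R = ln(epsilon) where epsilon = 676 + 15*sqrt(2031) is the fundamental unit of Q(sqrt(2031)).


epsilon = 676 + 15*sqrt(2031)
= 1351.9993
R = ln(1351.9993)
= 7.2093

7.2093


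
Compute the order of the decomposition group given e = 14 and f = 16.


|D_P| = e * f
= 14 * 16
= 224

224


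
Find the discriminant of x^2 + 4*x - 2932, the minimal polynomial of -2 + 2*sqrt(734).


The element -2 + 2*sqrt(734) has minimal polynomial:
x^2 + 4*x - 2932
Discriminant = (4)^2 - 4*(-2932)
= 16 + 11728
= 11744

11744


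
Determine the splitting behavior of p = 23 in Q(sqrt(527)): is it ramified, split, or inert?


K = Q(sqrt(527)). Since d mod 4 = 3, disc(K) = 2108.
Check p | disc: 2108 mod 23 = 15.
p does not divide disc. Compute Legendre symbol (d/p):
21^((23-1)/2) mod 23 = -1
(d/p) = -1, so p is inert: (p) stays prime with e=1, f=2, g=1.
Therefore p is inert.

inert


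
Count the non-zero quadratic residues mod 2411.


For prime p, the number of non-zero quadratic residues is (p-1)/2.
= (2411-1)/2
= 1205

1205


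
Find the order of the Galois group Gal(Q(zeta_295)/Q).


|Gal(Q(zeta_295)/Q)| = phi(295)
= 232

232


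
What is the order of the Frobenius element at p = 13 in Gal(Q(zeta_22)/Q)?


The Frobenius at p in Gal(Q(zeta_n)/Q) = (Z/nZ)* is the class of p, so its order is ord_22(13), the smallest k >= 1 with 13^k = 1 mod 22.
n = 22 = 2 * 11, phi(22) = 10; the order divides phi(n).
Divisors of 10: 1, 2, 5, 10
Repeated squaring mod 22: 13^1 = 13, 13^2 = 15, 13^4 = 5, 13^8 = 3
Test divisors in increasing order:
  k=1: 13^1 = 13 mod 22
  k=2: 13^2 = 15 mod 22
  k=5: 13^5 = 5 * 13 = 21 mod 22
  k=10: 13^10 = 3 * 15 = 1 mod 22  <- first divisor giving 1
Order = 10

10


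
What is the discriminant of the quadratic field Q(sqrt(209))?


For K = Q(sqrt(d)) with d squarefree: disc(K) = d if d = 1 mod 4, and disc(K) = 4d if d = 2 or 3 mod 4.
Here d = 209, and d mod 4 = 1.
d = 1 mod 4 (O_K = Z[(1+sqrt(d))/2]), so disc(K) = d = 209

209


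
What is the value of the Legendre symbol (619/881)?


p = 881 is prime, so compute (619/881) with the reciprocity algorithm (Jacobi-symbol steps: pull out 2s via (2/n), flip via reciprocity, reduce):
  reciprocity: (619/881) -> +(881/619)
  reduce: (262/619)
  pull out 2: (2/619) = -1  (since 619 mod 8 = 3)
  reciprocity: (131/619) -> -(619/131)
  reduce: (95/131)
  reciprocity: (95/131) -> -(131/95)
  reduce: (36/95)
  pull out 2: (2/95) = +1  (since 95 mod 8 = 7)
  pull out 2: (2/95) = +1  (since 95 mod 8 = 7)
  reciprocity: (9/95) -> +(95/9)
  reduce: (5/9)
  reciprocity: (5/9) -> +(9/5)
  reduce: (4/5)
  pull out 2: (2/5) = -1  (since 5 mod 8 = 5)
  pull out 2: (2/5) = -1  (since 5 mod 8 = 5)
  (1/5) = 1
Product of signs = -1
(619/881) = -1

-1


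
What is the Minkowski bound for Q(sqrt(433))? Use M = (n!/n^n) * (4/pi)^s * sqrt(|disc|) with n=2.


d = 433, d mod 4 = 1, so disc(K) = d = 433; |disc(K)| = 433
Real quadratic field, so n = 2, s = r2 = 0, r1 = 2
M = (n!/n^n) * (4/pi)^s * sqrt(|disc(K)|) = (2!/2^2) * (4/pi)^0 * sqrt(433)
= 0.5 * 1.000000 * 20.808652
= 10.4043

10.4043


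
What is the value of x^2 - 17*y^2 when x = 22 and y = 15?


x^2 - d*y^2
= 22^2 - 17*15^2
= 484 - 3825
= -3341

-3341


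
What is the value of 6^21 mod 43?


p = 43 is prime and the exponent is (p-1)/2 = 21, so by Euler's criterion 6^21 = (6/43) = +1 or -1 mod 43.
Compute by square-and-multiply:
  21 = 16 + 4 + 1 (binary 10101)
  Repeated squaring mod 43: 6^1 = 6, 6^2 = 36, 6^4 = 6, 6^8 = 36, 6^16 = 6
  6^21 = 6^16 * 6^4 * 6^1 = 6 * 6 * 6 mod 43
    6 * 6 = 36 = 36 mod 43
    36 * 6 = 216 = 1 mod 43
  6^21 = 1 mod 43
Result 1: 6 is a quadratic residue mod 43.
6^21 mod 43 = 1

1


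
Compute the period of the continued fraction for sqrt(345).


Run the CF algorithm for sqrt(345).
a_0 = floor(sqrt(345)) = 18; set m_0=0, q_0=1.
Recurrence: m' = q*a - m,  q' = (d - m'^2)/q,  a' = floor((a_0 + m')/q').
  step 1: m=18, q=21, a=1
  step 2: m=3, q=16, a=1
  step 3: m=13, q=11, a=2
  step 4: m=9, q=24, a=1
  step 5: m=15, q=5, a=6
  step 6: m=15, q=24, a=1
  step 7: m=9, q=11, a=2
  step 8: m=13, q=16, a=1
  step 9: m=3, q=21, a=1
  step 10: m=18, q=1, a=36
a_10 = 2*a_0 = 36, so the period closes here.
sqrt(345) = [18; 1, 1, 2, 1, 6, 1, 2, 1, 1, 36]
Period length = 10

10


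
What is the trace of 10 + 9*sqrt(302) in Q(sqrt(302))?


Tr(a + b*sqrt(d)) = (a + b*sqrt(d)) + (a - b*sqrt(d)) = 2a
= 2 * (10)
= 20

20


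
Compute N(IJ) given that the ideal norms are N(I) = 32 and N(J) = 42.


N(IJ) = N(I) * N(J)
= 32 * 42
= 1344

1344


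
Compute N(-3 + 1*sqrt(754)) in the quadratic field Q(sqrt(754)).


N(a + b*sqrt(d)) = a^2 - d*b^2
= (-3)^2 - (754)*(1)^2
= 9 - 754
= -745

-745


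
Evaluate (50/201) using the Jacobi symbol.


Compute (50/201) via quadratic reciprocity:
  pull out 2: (2/201) = +1  (since 201 mod 8 = 1)
  reciprocity: (25/201) -> +(201/25)
  reduce: (1/25)
  (1/25) = 1
Product of signs = 1

1


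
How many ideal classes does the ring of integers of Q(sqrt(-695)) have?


K = Q(sqrt(-695)). d mod 4 = 1, so D = disc(K) = d = -695
h(K) equals the number of primitive reduced positive-definite forms (a, b, c) = a*x^2 + b*x*y + c*y^2 with b^2 - 4ac = D,
where reduced means |b| <= a <= c, with b >= 0 whenever |b| = a or a = c, and primitive means gcd(a, b, c) = 1.
Reduced forces 3a^2 <= |D| = 695, so 1 <= a <= 15; b must have the parity of D, and c = (b^2 - D)/(4a) must be an integer >= a.
Enumerate a = 1..15, b in [-a, a]:
  a=1: (1, 1, 174)  [1]
  a=2: (2, -1, 87), (2, 1, 87)  [2]
  a=3: (3, -1, 58), (3, 1, 58)  [2]
  a=4: (4, -3, 44), (4, 3, 44)  [2]
  a=5: (5, 5, 36)  [1]
  a=6: (6, -5, 30), (6, -1, 29), (6, 1, 29), (6, 5, 30)  [4]
  a=7: none
  a=8: (8, -3, 22), (8, 3, 22)  [2]
  a=9: (9, -5, 20), (9, 5, 20)  [2]
  a=10: (10, -5, 18), (10, 5, 18)  [2]
  a=11: (11, -3, 16), (11, 3, 16)  [2]
  a=12: (12, -11, 17), (12, -5, 15), (12, 5, 15), (12, 11, 17)  [4]
  a=13..15: none
Total reduced forms: 1 + 2 + 2 + 2 + 1 + 4 + 2 + 2 + 2 + 2 + 4 = 24
h = 24

24


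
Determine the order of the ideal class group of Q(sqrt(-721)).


K = Q(sqrt(-721)). d mod 4 = 3, so D = disc(K) = 4d = -2884
h(K) equals the number of primitive reduced positive-definite forms (a, b, c) = a*x^2 + b*x*y + c*y^2 with b^2 - 4ac = D,
where reduced means |b| <= a <= c, with b >= 0 whenever |b| = a or a = c, and primitive means gcd(a, b, c) = 1.
Reduced forces 3a^2 <= |D| = 2884, so 1 <= a <= 31; b must have the parity of D, and c = (b^2 - D)/(4a) must be an integer >= a.
Enumerate a = 1..31, b in [-a, a]:
  a=1: (1, 0, 721)  [1]
  a=2: (2, 2, 361)  [1]
  a=3..4: none
  a=5: (5, -4, 145), (5, 4, 145)  [2]
  a=6: none
  a=7: (7, 0, 103)  [1]
  a=8..9: none
  a=10: (10, -6, 73), (10, 6, 73)  [2]
  a=11: (11, -8, 67), (11, 8, 67)  [2]
  a=12..13: none
  a=14: (14, 14, 55)  [1]
  a=15..18: none
  a=19: (19, -2, 38), (19, 2, 38)  [2]
  a=20..21: none
  a=22: (22, -14, 35), (22, 14, 35)  [2]
  a=23..24: none
  a=25: (25, -4, 29), (25, 4, 29)  [2]
  a=26..31: none
Total reduced forms: 1 + 1 + 2 + 1 + 2 + 2 + 1 + 2 + 2 + 2 = 16
h = 16

16


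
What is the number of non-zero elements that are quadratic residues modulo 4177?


For prime p, the number of non-zero quadratic residues is (p-1)/2.
= (4177-1)/2
= 2088

2088


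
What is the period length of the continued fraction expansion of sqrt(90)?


Run the CF algorithm for sqrt(90).
a_0 = floor(sqrt(90)) = 9; set m_0=0, q_0=1.
Recurrence: m' = q*a - m,  q' = (d - m'^2)/q,  a' = floor((a_0 + m')/q').
  step 1: m=9, q=9, a=2
  step 2: m=9, q=1, a=18
a_2 = 2*a_0 = 18, so the period closes here.
sqrt(90) = [9; 2, 18]
Period length = 2

2


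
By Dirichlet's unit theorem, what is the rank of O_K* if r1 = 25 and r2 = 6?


By Dirichlet's unit theorem:
rank = r1 + r2 - 1
= 25 + 6 - 1
= 30

30


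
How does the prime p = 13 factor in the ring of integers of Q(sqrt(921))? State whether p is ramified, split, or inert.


K = Q(sqrt(921)). Since d mod 4 = 1, disc(K) = 921.
Check p | disc: 921 mod 13 = 11.
p does not divide disc. Compute Legendre symbol (d/p):
11^((13-1)/2) mod 13 = -1
(d/p) = -1, so p is inert: (p) stays prime with e=1, f=2, g=1.
Therefore p is inert.

inert


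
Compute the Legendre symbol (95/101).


p = 101 is prime, so compute (95/101) with the reciprocity algorithm (Jacobi-symbol steps: pull out 2s via (2/n), flip via reciprocity, reduce):
  reciprocity: (95/101) -> +(101/95)
  reduce: (6/95)
  pull out 2: (2/95) = +1  (since 95 mod 8 = 7)
  reciprocity: (3/95) -> -(95/3)
  reduce: (2/3)
  pull out 2: (2/3) = -1  (since 3 mod 8 = 3)
  (1/3) = 1
Product of signs = 1
(95/101) = 1

1


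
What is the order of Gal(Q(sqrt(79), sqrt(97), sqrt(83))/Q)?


The 3 square roots of distinct primes are multiplicatively independent over Q,
so [K:Q] = 2^3 and Gal(K/Q) is isomorphic to (Z/2Z)^3.
|Gal| = 2^3 = 8

8


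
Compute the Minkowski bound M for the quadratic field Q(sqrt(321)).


d = 321, d mod 4 = 1, so disc(K) = d = 321; |disc(K)| = 321
Real quadratic field, so n = 2, s = r2 = 0, r1 = 2
M = (n!/n^n) * (4/pi)^s * sqrt(|disc(K)|) = (2!/2^2) * (4/pi)^0 * sqrt(321)
= 0.5 * 1.000000 * 17.916473
= 8.9582

8.9582


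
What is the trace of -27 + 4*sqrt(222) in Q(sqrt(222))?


Tr(a + b*sqrt(d)) = (a + b*sqrt(d)) + (a - b*sqrt(d)) = 2a
= 2 * (-27)
= -54

-54


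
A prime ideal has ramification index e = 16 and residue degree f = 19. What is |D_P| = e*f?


|D_P| = e * f
= 16 * 19
= 304

304


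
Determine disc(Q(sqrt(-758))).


For K = Q(sqrt(d)) with d squarefree: disc(K) = d if d = 1 mod 4, and disc(K) = 4d if d = 2 or 3 mod 4.
Here d = -758, and d mod 4 = 2.
d = 2 mod 4, not 1 (O_K = Z[sqrt(d)]), so disc(K) = 4d = 4 * (-758) = -3032

-3032


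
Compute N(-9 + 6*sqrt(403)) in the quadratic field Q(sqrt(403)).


N(a + b*sqrt(d)) = a^2 - d*b^2
= (-9)^2 - (403)*(6)^2
= 81 - 14508
= -14427

-14427


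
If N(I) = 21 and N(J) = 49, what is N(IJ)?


N(IJ) = N(I) * N(J)
= 21 * 49
= 1029

1029


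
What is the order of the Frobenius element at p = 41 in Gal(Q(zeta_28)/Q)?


The Frobenius at p in Gal(Q(zeta_n)/Q) = (Z/nZ)* is the class of p, so its order is ord_28(41), the smallest k >= 1 with 41^k = 1 mod 28.
n = 28 = 2^2 * 7, phi(28) = 12; the order divides phi(n).
Divisors of 12: 1, 2, 3, 4, 6, 12
Repeated squaring mod 28: 41^1 = 13, 41^2 = 1, 41^4 = 1, 41^8 = 1
Test divisors in increasing order:
  k=1: 41^1 = 13 mod 28
  k=2: 41^2 = 1 mod 28  <- first divisor giving 1
Order = 2

2


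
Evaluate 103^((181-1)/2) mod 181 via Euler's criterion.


p = 181 is prime and the exponent is (p-1)/2 = 90, so by Euler's criterion 103^90 = (103/181) = +1 or -1 mod 181.
Compute by square-and-multiply:
  90 = 64 + 16 + 8 + 2 (binary 1011010)
  Repeated squaring mod 181: 103^1 = 103, 103^2 = 111, 103^4 = 13, 103^8 = 169, 103^16 = 144, 103^32 = 102, 103^64 = 87
  103^90 = 103^64 * 103^16 * 103^8 * 103^2 = 87 * 144 * 169 * 111 mod 181
    87 * 144 = 12528 = 39 mod 181
    39 * 169 = 6591 = 75 mod 181
    75 * 111 = 8325 = 180 mod 181
  103^90 = 180 mod 181
Result 180 = p - 1 = -1 mod 181: 103 is a quadratic non-residue mod 181. As a residue in [0, p-1] the value is 180.
103^90 mod 181 = 180

180


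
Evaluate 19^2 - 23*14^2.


x^2 - d*y^2
= 19^2 - 23*14^2
= 361 - 4508
= -4147

-4147


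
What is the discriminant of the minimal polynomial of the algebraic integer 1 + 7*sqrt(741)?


The element 1 + 7*sqrt(741) has minimal polynomial:
x^2 - 2*x - 36308
Discriminant = (-2)^2 - 4*(-36308)
= 4 + 145232
= 145236

145236


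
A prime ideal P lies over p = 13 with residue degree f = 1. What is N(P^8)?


N(P^a) = p^(a*f)
= 13^(8*1)
= 13^8
= 815730721

815730721


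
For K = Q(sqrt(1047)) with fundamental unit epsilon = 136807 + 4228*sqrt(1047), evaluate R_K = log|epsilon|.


epsilon = 136807 + 4228*sqrt(1047)
= 273614.0000
R = ln(273614.0000)
= 12.5195

12.5195


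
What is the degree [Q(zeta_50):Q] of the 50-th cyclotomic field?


The degree equals Euler's totient phi(50).
50 = 2 * 5^2
phi(50) = 20

20


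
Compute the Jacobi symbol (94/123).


Compute (94/123) via quadratic reciprocity:
  pull out 2: (2/123) = -1  (since 123 mod 8 = 3)
  reciprocity: (47/123) -> -(123/47)
  reduce: (29/47)
  reciprocity: (29/47) -> +(47/29)
  reduce: (18/29)
  pull out 2: (2/29) = -1  (since 29 mod 8 = 5)
  reciprocity: (9/29) -> +(29/9)
  reduce: (2/9)
  pull out 2: (2/9) = +1  (since 9 mod 8 = 1)
  (1/9) = 1
Product of signs = -1

-1


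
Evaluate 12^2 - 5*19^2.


x^2 - d*y^2
= 12^2 - 5*19^2
= 144 - 1805
= -1661

-1661


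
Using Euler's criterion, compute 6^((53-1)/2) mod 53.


p = 53 is prime and the exponent is (p-1)/2 = 26, so by Euler's criterion 6^26 = (6/53) = +1 or -1 mod 53.
Compute by square-and-multiply:
  26 = 16 + 8 + 2 (binary 11010)
  Repeated squaring mod 53: 6^1 = 6, 6^2 = 36, 6^4 = 24, 6^8 = 46, 6^16 = 49
  6^26 = 6^16 * 6^8 * 6^2 = 49 * 46 * 36 mod 53
    49 * 46 = 2254 = 28 mod 53
    28 * 36 = 1008 = 1 mod 53
  6^26 = 1 mod 53
Result 1: 6 is a quadratic residue mod 53.
6^26 mod 53 = 1

1


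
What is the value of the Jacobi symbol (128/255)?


Compute (128/255) via quadratic reciprocity:
  pull out 2: (2/255) = +1  (since 255 mod 8 = 7)
  pull out 2: (2/255) = +1  (since 255 mod 8 = 7)
  pull out 2: (2/255) = +1  (since 255 mod 8 = 7)
  pull out 2: (2/255) = +1  (since 255 mod 8 = 7)
  pull out 2: (2/255) = +1  (since 255 mod 8 = 7)
  pull out 2: (2/255) = +1  (since 255 mod 8 = 7)
  pull out 2: (2/255) = +1  (since 255 mod 8 = 7)
  (1/255) = 1
Product of signs = 1

1


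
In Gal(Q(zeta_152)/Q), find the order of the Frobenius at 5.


The Frobenius at p in Gal(Q(zeta_n)/Q) = (Z/nZ)* is the class of p, so its order is ord_152(5), the smallest k >= 1 with 5^k = 1 mod 152.
n = 152 = 2^3 * 19, phi(152) = 72; the order divides phi(n).
Divisors of 72: 1, 2, 3, 4, 6, 8, 9, 12, 18, 24, 36, 72
Repeated squaring mod 152: 5^1 = 5, 5^2 = 25, 5^4 = 17, 5^8 = 137, 5^16 = 73, 5^32 = 9, 5^64 = 81
Test divisors in increasing order:
  k=1: 5^1 = 5 mod 152
  k=2: 5^2 = 25 mod 152
  k=3: 5^3 = 25 * 5 = 125 mod 152
  k=4: 5^4 = 17 mod 152
  k=6: 5^6 = 17 * 25 = 121 mod 152
  k=8: 5^8 = 137 mod 152
  k=9: 5^9 = 137 * 5 = 77 mod 152
  k=12: 5^12 = 137 * 17 = 49 mod 152
  k=18: 5^18 = 73 * 25 = 1 mod 152  <- first divisor giving 1
Order = 18

18


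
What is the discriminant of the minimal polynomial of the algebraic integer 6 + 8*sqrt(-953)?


The element 6 + 8*sqrt(-953) has minimal polynomial:
x^2 - 12*x + 61028
Discriminant = (-12)^2 - 4*(61028)
= 144 - 244112
= -243968

-243968


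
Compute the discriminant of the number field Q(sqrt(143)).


For K = Q(sqrt(d)) with d squarefree: disc(K) = d if d = 1 mod 4, and disc(K) = 4d if d = 2 or 3 mod 4.
Here d = 143, and d mod 4 = 3.
d = 3 mod 4, not 1 (O_K = Z[sqrt(d)]), so disc(K) = 4d = 4 * (143) = 572

572


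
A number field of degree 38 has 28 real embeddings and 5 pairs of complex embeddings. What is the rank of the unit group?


By Dirichlet's unit theorem:
rank = r1 + r2 - 1
= 28 + 5 - 1
= 32

32


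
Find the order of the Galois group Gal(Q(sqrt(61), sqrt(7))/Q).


The 2 square roots of distinct primes are multiplicatively independent over Q,
so [K:Q] = 2^2 and Gal(K/Q) is isomorphic to (Z/2Z)^2.
|Gal| = 2^2 = 4

4


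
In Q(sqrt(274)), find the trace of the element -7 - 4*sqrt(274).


Tr(a + b*sqrt(d)) = (a + b*sqrt(d)) + (a - b*sqrt(d)) = 2a
= 2 * (-7)
= -14

-14


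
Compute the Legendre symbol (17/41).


p = 41 is prime, so compute (17/41) with the reciprocity algorithm (Jacobi-symbol steps: pull out 2s via (2/n), flip via reciprocity, reduce):
  reciprocity: (17/41) -> +(41/17)
  reduce: (7/17)
  reciprocity: (7/17) -> +(17/7)
  reduce: (3/7)
  reciprocity: (3/7) -> -(7/3)
  reduce: (1/3)
  (1/3) = 1
Product of signs = -1
(17/41) = -1

-1


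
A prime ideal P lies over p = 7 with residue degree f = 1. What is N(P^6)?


N(P^a) = p^(a*f)
= 7^(6*1)
= 7^6
= 117649

117649


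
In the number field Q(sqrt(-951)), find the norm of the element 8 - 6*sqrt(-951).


N(a + b*sqrt(d)) = a^2 - d*b^2
= (8)^2 - (-951)*(-6)^2
= 64 + 34236
= 34300

34300


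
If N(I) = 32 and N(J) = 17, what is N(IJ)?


N(IJ) = N(I) * N(J)
= 32 * 17
= 544

544


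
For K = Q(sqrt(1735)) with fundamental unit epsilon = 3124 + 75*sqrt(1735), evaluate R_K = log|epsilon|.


epsilon = 3124 + 75*sqrt(1735)
= 6247.9998
R = ln(6247.9998)
= 8.7400

8.7400


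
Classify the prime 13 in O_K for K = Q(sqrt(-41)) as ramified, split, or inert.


K = Q(sqrt(-41)). Since d mod 4 = 3, disc(K) = -164.
Check p | disc: -164 mod 13 = 5.
p does not divide disc. Compute Legendre symbol (d/p):
11^((13-1)/2) mod 13 = -1
(d/p) = -1, so p is inert: (p) stays prime with e=1, f=2, g=1.
Therefore p is inert.

inert


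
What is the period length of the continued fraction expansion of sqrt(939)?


Run the CF algorithm for sqrt(939).
a_0 = floor(sqrt(939)) = 30; set m_0=0, q_0=1.
Recurrence: m' = q*a - m,  q' = (d - m'^2)/q,  a' = floor((a_0 + m')/q').
  step 1: m=30, q=39, a=1
  step 2: m=9, q=22, a=1
  step 3: m=13, q=35, a=1
  step 4: m=22, q=13, a=4
  step 5: m=30, q=3, a=20
  step 6: m=30, q=13, a=4
  step 7: m=22, q=35, a=1
  step 8: m=13, q=22, a=1
  step 9: m=9, q=39, a=1
  step 10: m=30, q=1, a=60
a_10 = 2*a_0 = 60, so the period closes here.
sqrt(939) = [30; 1, 1, 1, 4, 20, 4, 1, 1, 1, 60]
Period length = 10

10


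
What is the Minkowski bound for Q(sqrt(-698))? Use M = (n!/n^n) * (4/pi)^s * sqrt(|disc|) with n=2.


d = -698, d mod 4 = 2, so disc(K) = 4d = -2792; |disc(K)| = 2792
Imaginary quadratic field, so n = 2, s = r2 = 1, r1 = 0
M = (n!/n^n) * (4/pi)^s * sqrt(|disc(K)|) = (2!/2^2) * (4/pi)^1 * sqrt(2792)
= 0.5 * 1.273240 * 52.839379
= 33.6386

33.6386


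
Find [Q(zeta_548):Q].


The degree equals Euler's totient phi(548).
548 = 2^2 * 137
phi(548) = 272

272


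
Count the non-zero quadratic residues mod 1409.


For prime p, the number of non-zero quadratic residues is (p-1)/2.
= (1409-1)/2
= 704

704


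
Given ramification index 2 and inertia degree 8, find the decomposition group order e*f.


|D_P| = e * f
= 2 * 8
= 16

16


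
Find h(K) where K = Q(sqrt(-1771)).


K = Q(sqrt(-1771)). d mod 4 = 1, so D = disc(K) = d = -1771
h(K) equals the number of primitive reduced positive-definite forms (a, b, c) = a*x^2 + b*x*y + c*y^2 with b^2 - 4ac = D,
where reduced means |b| <= a <= c, with b >= 0 whenever |b| = a or a = c, and primitive means gcd(a, b, c) = 1.
Reduced forces 3a^2 <= |D| = 1771, so 1 <= a <= 24; b must have the parity of D, and c = (b^2 - D)/(4a) must be an integer >= a.
Enumerate a = 1..24, b in [-a, a]:
  a=1: (1, 1, 443)  [1]
  a=2..4: none
  a=5: (5, -3, 89), (5, 3, 89)  [2]
  a=6: none
  a=7: (7, 7, 65)  [1]
  a=8..10: none
  a=11: (11, 11, 43)  [1]
  a=12: none
  a=13: (13, -7, 35), (13, 7, 35)  [2]
  a=14..22: none
  a=23: (23, 23, 25)  [1]
  a=24: none
Total reduced forms: 1 + 2 + 1 + 1 + 2 + 1 = 8
h = 8

8


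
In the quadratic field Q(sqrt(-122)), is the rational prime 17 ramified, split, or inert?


K = Q(sqrt(-122)). Since d mod 4 = 2, disc(K) = -488.
Check p | disc: -488 mod 17 = 5.
p does not divide disc. Compute Legendre symbol (d/p):
14^((17-1)/2) mod 17 = -1
(d/p) = -1, so p is inert: (p) stays prime with e=1, f=2, g=1.
Therefore p is inert.

inert


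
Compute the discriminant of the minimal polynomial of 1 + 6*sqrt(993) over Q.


The element 1 + 6*sqrt(993) has minimal polynomial:
x^2 - 2*x - 35747
Discriminant = (-2)^2 - 4*(-35747)
= 4 + 142988
= 142992

142992


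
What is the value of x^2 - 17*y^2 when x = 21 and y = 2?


x^2 - d*y^2
= 21^2 - 17*2^2
= 441 - 68
= 373

373


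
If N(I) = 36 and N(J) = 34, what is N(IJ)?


N(IJ) = N(I) * N(J)
= 36 * 34
= 1224

1224


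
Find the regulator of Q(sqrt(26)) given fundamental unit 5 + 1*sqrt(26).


epsilon = 5 + 1*sqrt(26)
= 10.0990
R = ln(10.0990)
= 2.3124

2.3124


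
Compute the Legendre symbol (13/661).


p = 661 is prime, so compute (13/661) with the reciprocity algorithm (Jacobi-symbol steps: pull out 2s via (2/n), flip via reciprocity, reduce):
  reciprocity: (13/661) -> +(661/13)
  reduce: (11/13)
  reciprocity: (11/13) -> +(13/11)
  reduce: (2/11)
  pull out 2: (2/11) = -1  (since 11 mod 8 = 3)
  (1/11) = 1
Product of signs = -1
(13/661) = -1

-1


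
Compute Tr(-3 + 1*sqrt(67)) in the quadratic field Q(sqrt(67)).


Tr(a + b*sqrt(d)) = (a + b*sqrt(d)) + (a - b*sqrt(d)) = 2a
= 2 * (-3)
= -6

-6


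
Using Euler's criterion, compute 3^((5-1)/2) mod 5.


p = 5 is prime and the exponent is (p-1)/2 = 2, so by Euler's criterion 3^2 = (3/5) = +1 or -1 mod 5.
Compute by square-and-multiply:
  2 = 2 (binary 10)
  Repeated squaring mod 5: 3^1 = 3, 3^2 = 4
  3^2 = 4 mod 5
Result 4 = p - 1 = -1 mod 5: 3 is a quadratic non-residue mod 5. As a residue in [0, p-1] the value is 4.
3^2 mod 5 = 4

4


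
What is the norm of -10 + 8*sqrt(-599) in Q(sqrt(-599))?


N(a + b*sqrt(d)) = a^2 - d*b^2
= (-10)^2 - (-599)*(8)^2
= 100 + 38336
= 38436

38436


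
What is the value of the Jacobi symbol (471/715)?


Compute (471/715) via quadratic reciprocity:
  reciprocity: (471/715) -> -(715/471)
  reduce: (244/471)
  pull out 2: (2/471) = +1  (since 471 mod 8 = 7)
  pull out 2: (2/471) = +1  (since 471 mod 8 = 7)
  reciprocity: (61/471) -> +(471/61)
  reduce: (44/61)
  pull out 2: (2/61) = -1  (since 61 mod 8 = 5)
  pull out 2: (2/61) = -1  (since 61 mod 8 = 5)
  reciprocity: (11/61) -> +(61/11)
  reduce: (6/11)
  pull out 2: (2/11) = -1  (since 11 mod 8 = 3)
  reciprocity: (3/11) -> -(11/3)
  reduce: (2/3)
  pull out 2: (2/3) = -1  (since 3 mod 8 = 3)
  (1/3) = 1
Product of signs = 1

1


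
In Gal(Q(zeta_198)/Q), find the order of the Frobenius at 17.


The Frobenius at p in Gal(Q(zeta_n)/Q) = (Z/nZ)* is the class of p, so its order is ord_198(17), the smallest k >= 1 with 17^k = 1 mod 198.
n = 198 = 2 * 3^2 * 11, phi(198) = 60; the order divides phi(n).
Divisors of 60: 1, 2, 3, 4, 5, 6, 10, 12, 15, 20, 30, 60
Repeated squaring mod 198: 17^1 = 17, 17^2 = 91, 17^4 = 163, 17^8 = 37, 17^16 = 181, 17^32 = 91
Test divisors in increasing order:
  k=1: 17^1 = 17 mod 198
  k=2: 17^2 = 91 mod 198
  k=3: 17^3 = 91 * 17 = 161 mod 198
  k=4: 17^4 = 163 mod 198
  k=5: 17^5 = 163 * 17 = 197 mod 198
  k=6: 17^6 = 163 * 91 = 181 mod 198
  k=10: 17^10 = 37 * 91 = 1 mod 198  <- first divisor giving 1
Order = 10

10


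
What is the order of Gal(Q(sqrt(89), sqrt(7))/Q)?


The 2 square roots of distinct primes are multiplicatively independent over Q,
so [K:Q] = 2^2 and Gal(K/Q) is isomorphic to (Z/2Z)^2.
|Gal| = 2^2 = 4

4


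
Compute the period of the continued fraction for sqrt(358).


Run the CF algorithm for sqrt(358).
a_0 = floor(sqrt(358)) = 18; set m_0=0, q_0=1.
Recurrence: m' = q*a - m,  q' = (d - m'^2)/q,  a' = floor((a_0 + m')/q').
  step 1: m=18, q=34, a=1
  step 2: m=16, q=3, a=11
  step 3: m=17, q=23, a=1
  step 4: m=6, q=14, a=1
  step 5: m=8, q=21, a=1
  step 6: m=13, q=9, a=3
  step 7: m=14, q=18, a=1
  step 8: m=4, q=19, a=1
  step 9: m=15, q=7, a=4
  step 10: m=13, q=27, a=1
  step 11: m=14, q=6, a=5
  step 12: m=16, q=17, a=2
  step 13: m=18, q=2, a=18
  step 14: m=18, q=17, a=2
  step 15: m=16, q=6, a=5
  step 16: m=14, q=27, a=1
  step 17: m=13, q=7, a=4
  step 18: m=15, q=19, a=1
  step 19: m=4, q=18, a=1
  step 20: m=14, q=9, a=3
  step 21: m=13, q=21, a=1
  step 22: m=8, q=14, a=1
  step 23: m=6, q=23, a=1
  step 24: m=17, q=3, a=11
  step 25: m=16, q=34, a=1
  step 26: m=18, q=1, a=36
a_26 = 2*a_0 = 36, so the period closes here.
sqrt(358) = [18; 1, 11, 1, 1, 1, 3, 1, 1, 4, 1, 5, 2, 18, 2, 5, 1, 4, 1, 1, 3, 1, 1, 1, 11, 1, 36]
Period length = 26

26


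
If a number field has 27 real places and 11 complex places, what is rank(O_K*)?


By Dirichlet's unit theorem:
rank = r1 + r2 - 1
= 27 + 11 - 1
= 37

37


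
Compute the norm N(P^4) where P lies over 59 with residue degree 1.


N(P^a) = p^(a*f)
= 59^(4*1)
= 59^4
= 12117361

12117361


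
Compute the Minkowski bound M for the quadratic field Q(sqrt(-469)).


d = -469, d mod 4 = 3, so disc(K) = 4d = -1876; |disc(K)| = 1876
Imaginary quadratic field, so n = 2, s = r2 = 1, r1 = 0
M = (n!/n^n) * (4/pi)^s * sqrt(|disc(K)|) = (2!/2^2) * (4/pi)^1 * sqrt(1876)
= 0.5 * 1.273240 * 43.312816
= 27.5738

27.5738


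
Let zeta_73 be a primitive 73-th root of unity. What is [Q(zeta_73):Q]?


The degree equals Euler's totient phi(73).
73 = 73
phi(73) = 72

72


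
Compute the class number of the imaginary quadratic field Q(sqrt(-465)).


K = Q(sqrt(-465)). d mod 4 = 3, so D = disc(K) = 4d = -1860
h(K) equals the number of primitive reduced positive-definite forms (a, b, c) = a*x^2 + b*x*y + c*y^2 with b^2 - 4ac = D,
where reduced means |b| <= a <= c, with b >= 0 whenever |b| = a or a = c, and primitive means gcd(a, b, c) = 1.
Reduced forces 3a^2 <= |D| = 1860, so 1 <= a <= 24; b must have the parity of D, and c = (b^2 - D)/(4a) must be an integer >= a.
Enumerate a = 1..24, b in [-a, a]:
  a=1: (1, 0, 465)  [1]
  a=2: (2, 2, 233)  [1]
  a=3: (3, 0, 155)  [1]
  a=4: none
  a=5: (5, 0, 93)  [1]
  a=6: (6, 6, 79)  [1]
  a=7: (7, -4, 67), (7, 4, 67)  [2]
  a=8..9: none
  a=10: (10, 10, 49)  [1]
  a=11..12: none
  a=13: (13, -8, 37), (13, 8, 37)  [2]
  a=14: (14, -10, 35), (14, 10, 35)  [2]
  a=15: (15, 0, 31)  [1]
  a=16..20: none
  a=21: (21, -18, 26), (21, 18, 26)  [2]
  a=22: none
  a=23: (23, 16, 23)  [1]
  a=24: none
Total reduced forms: 1 + 1 + 1 + 1 + 1 + 2 + 1 + 2 + 2 + 1 + 2 + 1 = 16
h = 16

16
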